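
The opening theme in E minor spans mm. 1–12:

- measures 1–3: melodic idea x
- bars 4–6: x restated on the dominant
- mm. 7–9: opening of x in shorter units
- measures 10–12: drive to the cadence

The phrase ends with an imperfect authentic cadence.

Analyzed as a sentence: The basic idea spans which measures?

measures 1–3

The presentation of a sentence is the basic idea (bars 1–3) plus its repetition (mm. 4–6); the basic idea is therefore measures 1–3.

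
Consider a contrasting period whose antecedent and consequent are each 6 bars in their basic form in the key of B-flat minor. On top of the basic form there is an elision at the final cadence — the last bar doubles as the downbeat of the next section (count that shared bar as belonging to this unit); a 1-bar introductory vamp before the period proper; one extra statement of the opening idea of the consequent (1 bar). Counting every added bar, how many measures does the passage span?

14 measures

Basic contrasting period: 6 + 6 = 12 bars.
12 (basic form) + 1 (introduction) + 1 (extra statement) = 14.
The elision shares a bar with the next section but does not change this unit's count.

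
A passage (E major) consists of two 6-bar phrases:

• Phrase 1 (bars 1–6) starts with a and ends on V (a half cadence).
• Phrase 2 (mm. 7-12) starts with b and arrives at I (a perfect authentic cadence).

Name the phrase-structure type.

Phrase 1 ends with a half cadence (weaker) and phrase 2 with a perfect authentic cadence (stronger): antecedent + consequent = a period.
The two phrases open with different material (a / b), so the period is contrasting.

contrasting period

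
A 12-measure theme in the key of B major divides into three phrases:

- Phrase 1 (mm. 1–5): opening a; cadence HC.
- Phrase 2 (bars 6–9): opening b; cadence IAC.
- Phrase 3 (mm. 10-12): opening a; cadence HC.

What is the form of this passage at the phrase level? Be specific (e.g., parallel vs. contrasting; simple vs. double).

phrase group

The final phrase closes with a half cadence, which is not stronger than the preceding imperfect authentic cadence; the 3 phrases lack an overall antecedent–consequent design and so form a phrase group.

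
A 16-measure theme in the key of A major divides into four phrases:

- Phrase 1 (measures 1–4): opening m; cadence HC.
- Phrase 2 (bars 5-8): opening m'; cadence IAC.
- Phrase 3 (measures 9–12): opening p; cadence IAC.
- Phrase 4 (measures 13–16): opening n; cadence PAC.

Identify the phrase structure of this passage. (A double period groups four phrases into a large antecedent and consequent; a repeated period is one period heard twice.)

Four phrases in two halves: the first half (mm. 1-8) ends with an imperfect authentic cadence, the second (bars 9–16) with a perfect authentic cadence — a large antecedent–consequent pair, i.e. a double period.
Phrase 3 begins with different material from phrase 1, making it contrasting.

contrasting double period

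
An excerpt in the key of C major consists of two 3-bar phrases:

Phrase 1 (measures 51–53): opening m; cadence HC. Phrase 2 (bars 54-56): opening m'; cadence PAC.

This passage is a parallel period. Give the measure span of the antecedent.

measures 51–53

The antecedent is the phrase ending with the weaker cadence (half cadence, phrase 1) and the consequent the one ending more conclusively (perfect authentic cadence, phrase 2); the antecedent is mm. 51–53.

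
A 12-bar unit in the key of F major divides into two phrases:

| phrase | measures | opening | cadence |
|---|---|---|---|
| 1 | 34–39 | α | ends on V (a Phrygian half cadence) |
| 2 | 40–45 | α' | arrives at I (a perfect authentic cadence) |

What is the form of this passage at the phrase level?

parallel period

Phrase 1 ends with a Phrygian half cadence (weaker) and phrase 2 with a perfect authentic cadence (stronger): antecedent + consequent = a period.
The two phrases open with the same material (α / α'), so the period is parallel.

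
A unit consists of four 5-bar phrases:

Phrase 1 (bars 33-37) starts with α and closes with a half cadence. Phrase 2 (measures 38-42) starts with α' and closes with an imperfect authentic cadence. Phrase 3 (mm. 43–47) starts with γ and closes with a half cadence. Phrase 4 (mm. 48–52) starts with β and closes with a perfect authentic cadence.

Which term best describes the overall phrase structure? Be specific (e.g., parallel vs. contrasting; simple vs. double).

Four phrases in two halves: the first half (mm. 33–42) ends with an imperfect authentic cadence, the second (measures 43-52) with a perfect authentic cadence — a large antecedent–consequent pair, i.e. a double period.
Phrase 3 begins with different material from phrase 1, making it contrasting.

contrasting double period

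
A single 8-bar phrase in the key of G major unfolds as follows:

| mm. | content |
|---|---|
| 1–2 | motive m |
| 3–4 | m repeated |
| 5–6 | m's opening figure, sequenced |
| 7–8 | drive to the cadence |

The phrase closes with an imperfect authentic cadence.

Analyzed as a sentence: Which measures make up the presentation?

The presentation of a sentence is the basic idea (bars 1-2) plus its repetition (mm. 3-4); the presentation is therefore mm. 1–4.

measures 1–4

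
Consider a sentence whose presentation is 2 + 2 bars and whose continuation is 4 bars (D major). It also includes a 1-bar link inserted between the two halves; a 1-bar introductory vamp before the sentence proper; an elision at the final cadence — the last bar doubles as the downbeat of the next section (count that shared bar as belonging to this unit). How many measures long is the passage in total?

Basic sentence: 2 + 2 + 4 = 8 bars.
8 (basic form) + 1 (link) + 1 (introduction) = 10.
The elision shares a bar with the next section but does not change this unit's count.

10 measures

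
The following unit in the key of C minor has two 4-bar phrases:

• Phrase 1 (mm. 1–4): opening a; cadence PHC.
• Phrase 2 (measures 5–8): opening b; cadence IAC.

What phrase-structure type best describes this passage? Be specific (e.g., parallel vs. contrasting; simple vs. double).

contrasting period

Phrase 1 ends with a Phrygian half cadence (weaker) and phrase 2 with an imperfect authentic cadence (stronger): antecedent + consequent = a period.
The two phrases open with different material (a / b), so the period is contrasting.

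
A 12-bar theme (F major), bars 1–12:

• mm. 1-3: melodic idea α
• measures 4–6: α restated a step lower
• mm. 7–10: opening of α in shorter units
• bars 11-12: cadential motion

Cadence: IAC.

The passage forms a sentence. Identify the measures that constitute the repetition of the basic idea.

measures 4–6

The presentation of a sentence is the basic idea (bars 1–3) plus its repetition (mm. 4-6); the repetition of the basic idea is therefore bars 4–6.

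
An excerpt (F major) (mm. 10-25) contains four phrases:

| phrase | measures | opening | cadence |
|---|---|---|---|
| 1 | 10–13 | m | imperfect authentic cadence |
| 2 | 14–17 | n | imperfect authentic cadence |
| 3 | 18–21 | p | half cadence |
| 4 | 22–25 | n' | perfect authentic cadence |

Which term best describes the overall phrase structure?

contrasting double period

Four phrases in two halves: the first half (mm. 10-17) ends with an imperfect authentic cadence, the second (measures 18–25) with a perfect authentic cadence — a large antecedent–consequent pair, i.e. a double period.
Phrase 3 begins with different material from phrase 1, making it contrasting.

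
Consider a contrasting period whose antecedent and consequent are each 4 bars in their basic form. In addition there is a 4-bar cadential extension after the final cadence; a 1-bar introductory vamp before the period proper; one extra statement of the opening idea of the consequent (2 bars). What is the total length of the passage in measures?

Basic contrasting period: 4 + 4 = 8 bars.
8 (basic form) + 4 (cadential extension) + 1 (introduction) + 2 (extra statement) = 15.

15 measures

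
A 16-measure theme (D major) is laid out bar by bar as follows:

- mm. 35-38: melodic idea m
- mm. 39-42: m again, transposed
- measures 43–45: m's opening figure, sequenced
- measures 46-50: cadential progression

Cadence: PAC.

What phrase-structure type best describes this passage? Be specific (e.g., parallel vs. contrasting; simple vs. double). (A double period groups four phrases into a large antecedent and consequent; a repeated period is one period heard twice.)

sentence

Basic idea (mm. 35-38) + its repetition (measures 39–42) form the presentation; fragmentation and cadence (measures 43–50) form the continuation — the 16-bar whole is a sentence.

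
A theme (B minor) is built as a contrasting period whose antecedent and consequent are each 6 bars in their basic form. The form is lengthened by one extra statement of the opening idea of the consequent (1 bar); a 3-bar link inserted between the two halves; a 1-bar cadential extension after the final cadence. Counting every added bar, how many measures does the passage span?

17 measures

Basic contrasting period: 6 + 6 = 12 bars.
12 (basic form) + 1 (extra statement) + 3 (link) + 1 (cadential extension) = 17.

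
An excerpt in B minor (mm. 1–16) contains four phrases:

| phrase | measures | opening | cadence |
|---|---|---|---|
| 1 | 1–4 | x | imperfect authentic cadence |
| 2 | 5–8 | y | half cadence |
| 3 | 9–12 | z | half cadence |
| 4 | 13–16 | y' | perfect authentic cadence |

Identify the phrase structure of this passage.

contrasting double period

Four phrases in two halves: the first half (mm. 1–8) ends with a half cadence, the second (measures 9–16) with a perfect authentic cadence — a large antecedent–consequent pair, i.e. a double period.
Phrase 3 begins with different material from phrase 1, making it contrasting.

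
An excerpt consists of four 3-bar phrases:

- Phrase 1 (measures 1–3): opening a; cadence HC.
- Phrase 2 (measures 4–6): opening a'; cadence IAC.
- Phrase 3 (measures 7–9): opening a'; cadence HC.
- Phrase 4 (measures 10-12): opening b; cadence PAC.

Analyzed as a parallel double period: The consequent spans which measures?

In a double period the four phrases pair into a large antecedent (phrases 1–2, ending imperfect authentic cadence) and a large consequent (phrases 3–4, ending perfect authentic cadence). The consequent spans mm. 7–12.

measures 7–12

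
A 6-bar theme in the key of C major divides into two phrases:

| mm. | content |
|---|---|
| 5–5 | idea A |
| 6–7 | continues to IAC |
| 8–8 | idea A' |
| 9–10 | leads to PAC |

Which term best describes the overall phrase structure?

parallel period

Phrase 1 ends with an imperfect authentic cadence (weaker) and phrase 2 with a perfect authentic cadence (stronger): antecedent + consequent = a period.
The two phrases open with the same material (A / A'), so the period is parallel.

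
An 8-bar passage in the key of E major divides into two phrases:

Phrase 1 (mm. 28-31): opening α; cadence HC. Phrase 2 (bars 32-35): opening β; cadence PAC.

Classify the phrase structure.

contrasting period

Phrase 1 ends with a half cadence (weaker) and phrase 2 with a perfect authentic cadence (stronger): antecedent + consequent = a period.
The two phrases open with different material (α / β), so the period is contrasting.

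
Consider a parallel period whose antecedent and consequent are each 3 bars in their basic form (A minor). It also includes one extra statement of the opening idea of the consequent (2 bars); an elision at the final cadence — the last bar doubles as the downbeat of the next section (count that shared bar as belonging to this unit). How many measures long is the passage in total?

8 measures

Basic parallel period: 3 + 3 = 6 bars.
6 (basic form) + 2 (extra statement) = 8.
The elision shares a bar with the next section but does not change this unit's count.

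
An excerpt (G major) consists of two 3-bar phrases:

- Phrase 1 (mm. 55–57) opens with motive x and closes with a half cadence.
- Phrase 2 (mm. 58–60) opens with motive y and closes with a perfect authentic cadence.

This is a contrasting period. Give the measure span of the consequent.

measures 58–60

The phrase ending with the weaker cadence (half cadence) is the antecedent; the one ending more conclusively (perfect authentic cadence) is the consequent. The consequent is measures 58–60.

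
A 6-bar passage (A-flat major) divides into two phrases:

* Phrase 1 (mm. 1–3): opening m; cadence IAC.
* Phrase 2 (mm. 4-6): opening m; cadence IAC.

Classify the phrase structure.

Both phrases have the same opening (m) and the same cadence (imperfect authentic cadence): the second is a restatement, not a consequent, so this is a repeated phrase rather than a period.

repeated phrase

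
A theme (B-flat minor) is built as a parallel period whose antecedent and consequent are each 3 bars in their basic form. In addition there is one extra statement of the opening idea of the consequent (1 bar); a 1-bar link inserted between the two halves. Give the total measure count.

Basic parallel period: 3 + 3 = 6 bars.
6 (basic form) + 1 (extra statement) + 1 (link) = 8.

8 measures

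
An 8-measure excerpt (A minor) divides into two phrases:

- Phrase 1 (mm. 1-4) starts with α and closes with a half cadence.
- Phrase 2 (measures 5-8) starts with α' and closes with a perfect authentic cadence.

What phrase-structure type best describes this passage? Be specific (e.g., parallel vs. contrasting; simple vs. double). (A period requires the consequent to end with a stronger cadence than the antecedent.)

parallel period

Phrase 1 ends with a half cadence (weaker) and phrase 2 with a perfect authentic cadence (stronger): antecedent + consequent = a period.
The two phrases open with the same material (α / α'), so the period is parallel.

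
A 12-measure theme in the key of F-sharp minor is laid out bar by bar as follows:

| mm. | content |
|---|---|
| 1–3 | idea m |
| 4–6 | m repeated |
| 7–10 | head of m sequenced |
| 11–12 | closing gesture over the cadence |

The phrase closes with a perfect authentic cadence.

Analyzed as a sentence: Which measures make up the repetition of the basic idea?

The presentation of a sentence is the basic idea (bars 1-3) plus its repetition (measures 4–6); the repetition of the basic idea is therefore measures 4–6.

measures 4–6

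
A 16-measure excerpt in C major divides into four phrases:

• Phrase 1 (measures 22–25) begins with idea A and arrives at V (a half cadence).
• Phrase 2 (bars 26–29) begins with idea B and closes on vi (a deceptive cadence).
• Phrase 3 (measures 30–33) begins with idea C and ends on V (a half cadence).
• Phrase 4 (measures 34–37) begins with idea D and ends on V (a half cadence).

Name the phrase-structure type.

phrase group

Phrase 4 ends with a half cadence, no stronger than phrase 2's deceptive cadence, so the four phrases do not form a double period; nor do phrases 3–4 duplicate 1–2, so it is not a repeated period. With no phrase reaching a conclusive cadence, the passage is a phrase group.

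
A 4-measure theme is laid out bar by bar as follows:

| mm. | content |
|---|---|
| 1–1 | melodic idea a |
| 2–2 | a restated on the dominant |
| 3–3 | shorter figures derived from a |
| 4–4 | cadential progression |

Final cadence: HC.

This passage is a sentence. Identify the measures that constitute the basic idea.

measures 1–1

The presentation of a sentence is the basic idea (m. 1) plus its repetition (measure 2); the basic idea is therefore m. 1.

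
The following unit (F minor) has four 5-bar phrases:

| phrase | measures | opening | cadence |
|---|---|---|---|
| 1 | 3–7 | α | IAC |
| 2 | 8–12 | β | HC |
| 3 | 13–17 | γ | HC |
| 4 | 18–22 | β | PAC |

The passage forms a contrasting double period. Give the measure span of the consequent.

measures 13–22

In a double period the first pair of phrases (ending half cadence) is the large antecedent and the second pair (ending perfect authentic cadence) is the large consequent; the consequent is measures 13–22.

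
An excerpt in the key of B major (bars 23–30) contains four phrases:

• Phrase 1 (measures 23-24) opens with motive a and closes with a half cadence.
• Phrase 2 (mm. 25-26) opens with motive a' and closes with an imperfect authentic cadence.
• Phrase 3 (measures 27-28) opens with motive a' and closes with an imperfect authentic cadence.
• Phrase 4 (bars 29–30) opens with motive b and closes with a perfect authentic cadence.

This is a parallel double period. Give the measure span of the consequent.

In a double period the first pair of phrases (ending imperfect authentic cadence) is the large antecedent and the second pair (ending perfect authentic cadence) is the large consequent; the consequent is measures 27–30.

measures 27–30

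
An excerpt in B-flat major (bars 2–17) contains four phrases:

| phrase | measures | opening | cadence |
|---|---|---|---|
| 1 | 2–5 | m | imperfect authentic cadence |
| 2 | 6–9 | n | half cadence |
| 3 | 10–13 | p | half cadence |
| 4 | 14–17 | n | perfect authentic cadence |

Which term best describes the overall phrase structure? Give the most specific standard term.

contrasting double period

Four phrases in two halves: the first half (bars 2-9) ends with a half cadence, the second (mm. 10–17) with a perfect authentic cadence — a large antecedent–consequent pair, i.e. a double period.
Phrase 3 begins with different material from phrase 1, making it contrasting.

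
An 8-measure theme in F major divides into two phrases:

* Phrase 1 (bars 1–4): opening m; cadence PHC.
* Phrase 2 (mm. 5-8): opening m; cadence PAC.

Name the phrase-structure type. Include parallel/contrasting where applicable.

Phrase 1 ends with a Phrygian half cadence (weaker) and phrase 2 with a perfect authentic cadence (stronger): antecedent + consequent = a period.
The two phrases open with the same material (m / m), so the period is parallel.

parallel period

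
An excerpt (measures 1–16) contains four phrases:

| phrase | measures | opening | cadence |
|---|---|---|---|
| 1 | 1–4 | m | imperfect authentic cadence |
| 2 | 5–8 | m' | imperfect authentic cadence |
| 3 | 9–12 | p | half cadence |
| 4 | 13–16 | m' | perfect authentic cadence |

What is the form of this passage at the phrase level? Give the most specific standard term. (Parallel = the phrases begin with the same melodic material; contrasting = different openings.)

Four phrases in two halves: the first half (mm. 1–8) ends with an imperfect authentic cadence, the second (mm. 9-16) with a perfect authentic cadence — a large antecedent–consequent pair, i.e. a double period.
Phrase 3 begins with different material from phrase 1, making it contrasting.

contrasting double period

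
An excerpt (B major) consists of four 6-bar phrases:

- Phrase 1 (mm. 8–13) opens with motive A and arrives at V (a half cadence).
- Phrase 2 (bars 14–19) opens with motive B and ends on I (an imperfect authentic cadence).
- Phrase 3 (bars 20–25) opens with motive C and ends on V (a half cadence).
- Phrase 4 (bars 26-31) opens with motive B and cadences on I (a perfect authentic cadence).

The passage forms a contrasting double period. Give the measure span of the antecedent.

In a double period the first pair of phrases (ending imperfect authentic cadence) is the large antecedent and the second pair (ending perfect authentic cadence) is the large consequent; the antecedent is measures 8–19.

measures 8–19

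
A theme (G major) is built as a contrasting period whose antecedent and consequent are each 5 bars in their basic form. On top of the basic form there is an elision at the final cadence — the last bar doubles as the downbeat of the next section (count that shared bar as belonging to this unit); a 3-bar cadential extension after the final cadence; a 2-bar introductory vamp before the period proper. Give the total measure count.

Basic contrasting period: 5 + 5 = 10 bars.
10 (basic form) + 3 (cadential extension) + 2 (introduction) = 15.
The elision shares a bar with the next section but does not change this unit's count.

15 measures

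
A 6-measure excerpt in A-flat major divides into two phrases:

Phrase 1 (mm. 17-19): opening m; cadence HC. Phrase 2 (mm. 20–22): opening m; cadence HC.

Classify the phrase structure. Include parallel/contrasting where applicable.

Both phrases have the same opening (m) and the same cadence (half cadence): the second is a restatement, not a consequent, so this is a repeated phrase rather than a period.

repeated phrase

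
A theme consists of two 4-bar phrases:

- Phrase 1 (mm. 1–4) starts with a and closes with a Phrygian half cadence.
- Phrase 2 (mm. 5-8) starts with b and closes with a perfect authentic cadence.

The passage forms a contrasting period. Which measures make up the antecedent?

measures 1–4

The phrase ending with the weaker cadence (Phrygian half cadence) is the antecedent; the one ending more conclusively (perfect authentic cadence) is the consequent. The antecedent is measures 1–4.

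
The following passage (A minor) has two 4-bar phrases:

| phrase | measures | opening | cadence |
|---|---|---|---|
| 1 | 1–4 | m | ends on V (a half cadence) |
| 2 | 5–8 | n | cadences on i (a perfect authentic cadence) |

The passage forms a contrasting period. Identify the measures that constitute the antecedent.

The antecedent is the phrase ending with the weaker cadence (half cadence, phrase 1) and the consequent the one ending more conclusively (perfect authentic cadence, phrase 2); the antecedent is mm. 1–4.

measures 1–4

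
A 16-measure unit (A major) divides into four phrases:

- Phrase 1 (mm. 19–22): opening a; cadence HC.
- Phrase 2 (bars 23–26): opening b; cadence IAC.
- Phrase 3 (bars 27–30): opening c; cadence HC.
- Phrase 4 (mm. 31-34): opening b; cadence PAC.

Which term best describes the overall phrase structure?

contrasting double period

Four phrases in two halves: the first half (mm. 19-26) ends with an imperfect authentic cadence, the second (mm. 27–34) with a perfect authentic cadence — a large antecedent–consequent pair, i.e. a double period.
Phrase 3 begins with different material from phrase 1, making it contrasting.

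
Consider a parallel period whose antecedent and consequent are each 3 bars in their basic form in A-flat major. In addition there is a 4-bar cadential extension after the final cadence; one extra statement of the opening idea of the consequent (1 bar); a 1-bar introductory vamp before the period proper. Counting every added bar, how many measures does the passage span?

Basic parallel period: 3 + 3 = 6 bars.
6 (basic form) + 4 (cadential extension) + 1 (extra statement) + 1 (introduction) = 12.

12 measures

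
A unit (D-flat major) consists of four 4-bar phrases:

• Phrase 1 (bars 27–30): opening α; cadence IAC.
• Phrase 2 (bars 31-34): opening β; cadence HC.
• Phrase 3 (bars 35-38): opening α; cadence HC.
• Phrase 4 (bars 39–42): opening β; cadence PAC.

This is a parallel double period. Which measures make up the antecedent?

measures 27–34

In a double period the first pair of phrases (ending half cadence) is the large antecedent and the second pair (ending perfect authentic cadence) is the large consequent; the antecedent is measures 27–34.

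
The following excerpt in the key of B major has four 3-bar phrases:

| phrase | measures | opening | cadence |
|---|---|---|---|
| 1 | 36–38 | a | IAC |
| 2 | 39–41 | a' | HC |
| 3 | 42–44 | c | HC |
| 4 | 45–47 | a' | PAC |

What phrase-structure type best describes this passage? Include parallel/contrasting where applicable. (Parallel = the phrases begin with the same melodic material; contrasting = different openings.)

Four phrases in two halves: the first half (measures 36–41) ends with a half cadence, the second (mm. 42–47) with a perfect authentic cadence — a large antecedent–consequent pair, i.e. a double period.
Phrase 3 begins with different material from phrase 1, making it contrasting.

contrasting double period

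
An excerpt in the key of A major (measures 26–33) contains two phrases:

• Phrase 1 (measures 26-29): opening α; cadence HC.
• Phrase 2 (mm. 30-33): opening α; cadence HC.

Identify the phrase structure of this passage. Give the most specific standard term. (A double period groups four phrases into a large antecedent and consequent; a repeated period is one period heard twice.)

repeated phrase

Both phrases have the same opening (α) and the same cadence (half cadence): the second is a restatement, not a consequent, so this is a repeated phrase rather than a period.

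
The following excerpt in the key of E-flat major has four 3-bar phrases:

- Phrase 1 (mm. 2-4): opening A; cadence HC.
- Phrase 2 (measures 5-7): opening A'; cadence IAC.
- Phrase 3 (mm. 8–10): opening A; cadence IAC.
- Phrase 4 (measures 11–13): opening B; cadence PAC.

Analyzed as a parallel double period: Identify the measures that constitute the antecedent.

measures 2–7

In a double period the four phrases pair into a large antecedent (phrases 1–2, ending imperfect authentic cadence) and a large consequent (phrases 3–4, ending perfect authentic cadence). The antecedent spans mm. 2–7.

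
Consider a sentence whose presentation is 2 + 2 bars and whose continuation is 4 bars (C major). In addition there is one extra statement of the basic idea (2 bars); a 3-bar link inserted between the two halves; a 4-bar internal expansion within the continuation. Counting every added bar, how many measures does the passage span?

Basic sentence: 2 + 2 + 4 = 8 bars.
8 (basic form) + 2 (extra statement) + 3 (link) + 4 (internal expansion) = 17.

17 measures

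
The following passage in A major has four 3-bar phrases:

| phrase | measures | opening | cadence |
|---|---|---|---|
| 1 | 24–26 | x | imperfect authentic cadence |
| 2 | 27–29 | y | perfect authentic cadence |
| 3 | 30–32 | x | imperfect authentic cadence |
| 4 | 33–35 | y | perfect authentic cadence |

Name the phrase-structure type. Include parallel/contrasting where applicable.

The cadence pattern IAC–PAC–IAC–PAC is weak–strong twice, and phrases 3–4 restate phrases 1–2: a period heard twice, not a double period (which would end weakly at phrase 2).

repeated period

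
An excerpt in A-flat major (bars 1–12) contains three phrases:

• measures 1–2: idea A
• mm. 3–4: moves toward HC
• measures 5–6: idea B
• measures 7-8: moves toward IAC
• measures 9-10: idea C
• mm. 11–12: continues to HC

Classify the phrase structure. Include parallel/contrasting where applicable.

The final phrase closes with a half cadence, which is not stronger than the preceding imperfect authentic cadence; the 3 phrases lack an overall antecedent–consequent design and so form a phrase group.

phrase group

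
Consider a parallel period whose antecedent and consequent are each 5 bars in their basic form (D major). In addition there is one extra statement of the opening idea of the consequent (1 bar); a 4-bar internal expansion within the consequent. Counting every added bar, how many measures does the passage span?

15 measures

Basic parallel period: 5 + 5 = 10 bars.
10 (basic form) + 1 (extra statement) + 4 (internal expansion) = 15.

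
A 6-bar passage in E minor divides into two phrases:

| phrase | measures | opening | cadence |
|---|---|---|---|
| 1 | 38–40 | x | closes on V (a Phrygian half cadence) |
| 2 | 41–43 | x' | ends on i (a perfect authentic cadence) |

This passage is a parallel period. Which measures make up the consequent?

The antecedent is the phrase ending with the weaker cadence (Phrygian half cadence, phrase 1) and the consequent the one ending more conclusively (perfect authentic cadence, phrase 2); the consequent is mm. 41-43.

measures 41–43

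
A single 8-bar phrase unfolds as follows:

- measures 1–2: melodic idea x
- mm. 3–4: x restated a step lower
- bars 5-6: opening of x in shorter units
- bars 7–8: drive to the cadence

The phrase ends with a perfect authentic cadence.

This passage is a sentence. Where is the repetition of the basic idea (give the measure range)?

The presentation of a sentence is the basic idea (bars 1-2) plus its repetition (mm. 3–4); the repetition of the basic idea is therefore bars 3–4.

measures 3–4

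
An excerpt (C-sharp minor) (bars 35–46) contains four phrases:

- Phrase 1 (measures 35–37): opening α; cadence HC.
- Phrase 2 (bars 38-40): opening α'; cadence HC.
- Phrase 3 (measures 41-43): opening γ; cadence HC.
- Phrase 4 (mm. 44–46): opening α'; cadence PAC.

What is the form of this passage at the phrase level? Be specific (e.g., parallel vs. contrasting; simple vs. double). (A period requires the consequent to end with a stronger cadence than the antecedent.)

contrasting double period

Four phrases in two halves: the first half (measures 35-40) ends with a half cadence, the second (mm. 41–46) with a perfect authentic cadence — a large antecedent–consequent pair, i.e. a double period.
Phrase 3 begins with different material from phrase 1, making it contrasting.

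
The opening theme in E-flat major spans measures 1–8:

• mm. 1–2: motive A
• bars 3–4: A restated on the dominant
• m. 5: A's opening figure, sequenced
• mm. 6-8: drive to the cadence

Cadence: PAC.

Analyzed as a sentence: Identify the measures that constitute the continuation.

measures 5–8

After the presentation (mm. 1–4), the continuation covers the fragmentation through the cadence: measures 5–8.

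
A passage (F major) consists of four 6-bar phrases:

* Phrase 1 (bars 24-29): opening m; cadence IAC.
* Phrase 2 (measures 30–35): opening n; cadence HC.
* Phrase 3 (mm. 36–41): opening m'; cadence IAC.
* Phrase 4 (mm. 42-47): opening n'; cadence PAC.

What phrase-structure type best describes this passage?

parallel double period

Four phrases in two halves: the first half (mm. 24–35) ends with a half cadence, the second (measures 36-47) with a perfect authentic cadence — a large antecedent–consequent pair, i.e. a double period.
Phrase 3 begins with the same material as phrase 1, making it parallel.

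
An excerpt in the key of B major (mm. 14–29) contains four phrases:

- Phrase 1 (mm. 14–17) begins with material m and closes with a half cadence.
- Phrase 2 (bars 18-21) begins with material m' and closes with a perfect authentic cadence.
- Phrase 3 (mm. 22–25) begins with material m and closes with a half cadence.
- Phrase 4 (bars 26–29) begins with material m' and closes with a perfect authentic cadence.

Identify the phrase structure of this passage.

The cadence pattern HC–PAC–HC–PAC is weak–strong twice, and phrases 3–4 restate phrases 1–2: a period heard twice, not a double period (which would end weakly at phrase 2).

repeated period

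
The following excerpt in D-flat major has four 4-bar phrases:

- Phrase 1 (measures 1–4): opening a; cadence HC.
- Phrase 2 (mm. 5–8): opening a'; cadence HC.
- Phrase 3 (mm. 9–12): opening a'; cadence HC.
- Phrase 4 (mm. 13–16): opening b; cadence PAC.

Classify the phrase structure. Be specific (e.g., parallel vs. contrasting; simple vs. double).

Four phrases in two halves: the first half (bars 1–8) ends with a half cadence, the second (measures 9–16) with a perfect authentic cadence — a large antecedent–consequent pair, i.e. a double period.
Phrase 3 begins with the same material as phrase 1, making it parallel.

parallel double period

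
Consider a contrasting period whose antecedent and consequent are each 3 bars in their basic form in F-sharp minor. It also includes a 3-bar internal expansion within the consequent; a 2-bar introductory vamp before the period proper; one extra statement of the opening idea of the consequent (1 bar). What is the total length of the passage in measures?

12 measures

Basic contrasting period: 3 + 3 = 6 bars.
6 (basic form) + 3 (internal expansion) + 2 (introduction) + 1 (extra statement) = 12.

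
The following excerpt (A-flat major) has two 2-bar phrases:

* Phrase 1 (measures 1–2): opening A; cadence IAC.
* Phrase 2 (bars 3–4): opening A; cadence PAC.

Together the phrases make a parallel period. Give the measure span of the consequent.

The phrase ending with the weaker cadence (imperfect authentic cadence) is the antecedent; the one ending more conclusively (perfect authentic cadence) is the consequent. The consequent is measures 3–4.

measures 3–4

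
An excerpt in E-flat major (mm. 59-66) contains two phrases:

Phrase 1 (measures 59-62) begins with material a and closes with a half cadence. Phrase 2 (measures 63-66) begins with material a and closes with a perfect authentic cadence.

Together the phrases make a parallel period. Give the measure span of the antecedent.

measures 59–62

The phrase ending with the weaker cadence (half cadence) is the antecedent; the one ending more conclusively (perfect authentic cadence) is the consequent. The antecedent is measures 59–62.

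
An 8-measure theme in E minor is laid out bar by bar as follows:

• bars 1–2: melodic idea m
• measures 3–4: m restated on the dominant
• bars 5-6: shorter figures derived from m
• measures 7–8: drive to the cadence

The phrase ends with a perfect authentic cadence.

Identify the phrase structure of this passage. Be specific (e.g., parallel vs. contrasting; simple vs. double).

Basic idea (mm. 1–2) + its repetition (mm. 3-4) form the presentation; fragmentation and cadence (mm. 5–8) form the continuation — the 8-bar whole is a sentence.

sentence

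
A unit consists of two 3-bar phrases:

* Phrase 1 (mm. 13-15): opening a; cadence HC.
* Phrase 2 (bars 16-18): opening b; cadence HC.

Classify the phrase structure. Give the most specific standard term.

phrase group

The second phrase closes with a half cadence, which is not stronger than the first phrase's half cadence; without a weak→strong cadential pair there is no antecedent–consequent relationship, so this is a phrase group rather than a period.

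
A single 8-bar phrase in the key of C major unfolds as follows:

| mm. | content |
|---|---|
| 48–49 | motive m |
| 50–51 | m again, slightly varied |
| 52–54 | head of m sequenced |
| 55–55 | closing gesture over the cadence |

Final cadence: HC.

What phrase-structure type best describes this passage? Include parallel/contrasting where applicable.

Basic idea (mm. 48–49) + its repetition (measures 50-51) form the presentation; fragmentation and cadence (bars 52–55) form the continuation — the 8-bar whole is a sentence.

sentence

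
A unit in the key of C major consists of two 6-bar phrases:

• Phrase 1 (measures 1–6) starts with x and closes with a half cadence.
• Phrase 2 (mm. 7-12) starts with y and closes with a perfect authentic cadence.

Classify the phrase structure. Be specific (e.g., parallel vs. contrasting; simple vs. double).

Phrase 1 ends with a half cadence (weaker) and phrase 2 with a perfect authentic cadence (stronger): antecedent + consequent = a period.
The two phrases open with different material (x / y), so the period is contrasting.

contrasting period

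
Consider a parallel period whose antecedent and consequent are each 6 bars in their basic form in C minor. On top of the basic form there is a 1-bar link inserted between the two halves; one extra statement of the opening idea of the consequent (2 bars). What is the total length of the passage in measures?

Basic parallel period: 6 + 6 = 12 bars.
12 (basic form) + 1 (link) + 2 (extra statement) = 15.

15 measures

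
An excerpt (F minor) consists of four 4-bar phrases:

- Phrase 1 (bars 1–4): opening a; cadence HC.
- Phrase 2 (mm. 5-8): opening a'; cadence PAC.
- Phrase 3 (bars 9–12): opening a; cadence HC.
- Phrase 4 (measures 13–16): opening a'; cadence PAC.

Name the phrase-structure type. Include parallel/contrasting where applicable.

The cadence pattern HC–PAC–HC–PAC is weak–strong twice, and phrases 3–4 restate phrases 1–2: a period heard twice, not a double period (which would end weakly at phrase 2).

repeated period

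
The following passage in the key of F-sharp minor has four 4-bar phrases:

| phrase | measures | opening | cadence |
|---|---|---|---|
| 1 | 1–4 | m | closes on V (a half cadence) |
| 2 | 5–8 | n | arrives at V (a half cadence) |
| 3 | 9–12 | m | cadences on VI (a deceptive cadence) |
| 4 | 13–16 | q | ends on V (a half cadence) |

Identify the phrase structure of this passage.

Phrase 4 ends with a half cadence, no stronger than phrase 2's half cadence, so the four phrases do not form a double period; nor do phrases 3–4 duplicate 1–2, so it is not a repeated period. With no phrase reaching a conclusive cadence, the passage is a phrase group.

phrase group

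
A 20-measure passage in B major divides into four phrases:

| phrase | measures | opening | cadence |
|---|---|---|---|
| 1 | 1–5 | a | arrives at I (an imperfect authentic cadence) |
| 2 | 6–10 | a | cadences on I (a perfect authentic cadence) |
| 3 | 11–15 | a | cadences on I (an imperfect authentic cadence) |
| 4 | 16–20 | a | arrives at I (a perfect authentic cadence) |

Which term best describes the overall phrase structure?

The cadence pattern IAC–PAC–IAC–PAC is weak–strong twice, and phrases 3–4 restate phrases 1–2: a period heard twice, not a double period (which would end weakly at phrase 2).

repeated period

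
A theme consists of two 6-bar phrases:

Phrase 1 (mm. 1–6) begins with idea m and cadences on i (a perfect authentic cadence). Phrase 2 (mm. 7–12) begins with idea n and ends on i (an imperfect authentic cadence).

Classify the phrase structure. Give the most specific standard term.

The second phrase closes with an imperfect authentic cadence, which is not stronger than the first phrase's perfect authentic cadence; without a weak→strong cadential pair there is no antecedent–consequent relationship, so this is a phrase group rather than a period.

phrase group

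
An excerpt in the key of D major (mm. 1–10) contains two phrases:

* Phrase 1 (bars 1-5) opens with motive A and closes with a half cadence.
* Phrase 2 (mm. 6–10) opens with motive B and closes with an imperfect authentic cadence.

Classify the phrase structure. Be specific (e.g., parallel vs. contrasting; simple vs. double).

contrasting period

Phrase 1 ends with a half cadence (weaker) and phrase 2 with an imperfect authentic cadence (stronger): antecedent + consequent = a period.
The two phrases open with different material (A / B), so the period is contrasting.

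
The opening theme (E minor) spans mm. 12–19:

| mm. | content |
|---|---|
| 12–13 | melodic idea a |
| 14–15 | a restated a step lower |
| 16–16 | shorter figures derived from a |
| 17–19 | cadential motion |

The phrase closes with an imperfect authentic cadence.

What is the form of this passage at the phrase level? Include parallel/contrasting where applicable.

Basic idea (measures 12–13) + its repetition (measures 14-15) form the presentation; fragmentation and cadence (mm. 16-19) form the continuation — the 8-bar whole is a sentence.

sentence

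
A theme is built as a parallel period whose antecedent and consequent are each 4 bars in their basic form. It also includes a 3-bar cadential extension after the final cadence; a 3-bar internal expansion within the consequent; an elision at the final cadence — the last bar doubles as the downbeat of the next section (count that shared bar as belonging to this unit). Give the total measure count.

Basic parallel period: 4 + 4 = 8 bars.
8 (basic form) + 3 (cadential extension) + 3 (internal expansion) = 14.
The elision shares a bar with the next section but does not change this unit's count.

14 measures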